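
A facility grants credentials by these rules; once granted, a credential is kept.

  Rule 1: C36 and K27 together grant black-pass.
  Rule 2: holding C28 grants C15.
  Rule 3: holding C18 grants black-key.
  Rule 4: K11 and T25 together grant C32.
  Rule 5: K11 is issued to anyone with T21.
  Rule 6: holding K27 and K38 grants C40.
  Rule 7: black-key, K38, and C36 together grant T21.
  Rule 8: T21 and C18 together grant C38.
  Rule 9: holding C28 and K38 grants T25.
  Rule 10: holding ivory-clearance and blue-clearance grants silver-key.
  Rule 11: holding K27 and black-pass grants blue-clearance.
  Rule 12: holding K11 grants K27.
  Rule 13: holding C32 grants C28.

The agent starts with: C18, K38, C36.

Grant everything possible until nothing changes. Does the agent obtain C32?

C32 would need K11 and T25 (Rule 4), but T25 is never granted.

No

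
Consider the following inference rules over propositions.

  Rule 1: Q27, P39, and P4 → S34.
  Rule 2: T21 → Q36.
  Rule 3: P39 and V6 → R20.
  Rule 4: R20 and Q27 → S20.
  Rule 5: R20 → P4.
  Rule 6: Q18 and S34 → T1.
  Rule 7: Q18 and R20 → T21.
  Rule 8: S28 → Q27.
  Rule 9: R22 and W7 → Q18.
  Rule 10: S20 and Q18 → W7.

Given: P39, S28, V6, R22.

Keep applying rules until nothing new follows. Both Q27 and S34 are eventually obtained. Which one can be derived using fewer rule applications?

Q27: S28 holds, so Q27 follows (Rule 8). [1 rule application]
S34: From P39 and V6, Rule 3 gives R20. S28 holds, so Q27 follows (Rule 8). R20 holds, so P4 follows (Rule 5). From Q27, P39, and P4, Rule 1 gives S34. [4 rule applications]
Q27 needs fewer.

Q27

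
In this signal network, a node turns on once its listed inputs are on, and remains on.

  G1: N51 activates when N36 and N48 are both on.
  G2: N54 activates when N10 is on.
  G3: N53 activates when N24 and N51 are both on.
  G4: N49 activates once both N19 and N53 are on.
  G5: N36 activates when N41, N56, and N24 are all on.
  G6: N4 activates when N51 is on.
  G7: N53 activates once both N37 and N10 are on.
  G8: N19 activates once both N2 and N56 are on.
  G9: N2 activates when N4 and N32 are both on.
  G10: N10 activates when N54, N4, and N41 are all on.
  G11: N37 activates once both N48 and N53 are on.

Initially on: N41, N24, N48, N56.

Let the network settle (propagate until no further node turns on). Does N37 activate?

Yes

N41, N56, and N24 are on, so N36 activates (G5).
N36 and N48 are on, so N51 activates (G1).
N24 and N51 are on, so N53 activates (G3).
G11: N48 and N53 on → N37 on.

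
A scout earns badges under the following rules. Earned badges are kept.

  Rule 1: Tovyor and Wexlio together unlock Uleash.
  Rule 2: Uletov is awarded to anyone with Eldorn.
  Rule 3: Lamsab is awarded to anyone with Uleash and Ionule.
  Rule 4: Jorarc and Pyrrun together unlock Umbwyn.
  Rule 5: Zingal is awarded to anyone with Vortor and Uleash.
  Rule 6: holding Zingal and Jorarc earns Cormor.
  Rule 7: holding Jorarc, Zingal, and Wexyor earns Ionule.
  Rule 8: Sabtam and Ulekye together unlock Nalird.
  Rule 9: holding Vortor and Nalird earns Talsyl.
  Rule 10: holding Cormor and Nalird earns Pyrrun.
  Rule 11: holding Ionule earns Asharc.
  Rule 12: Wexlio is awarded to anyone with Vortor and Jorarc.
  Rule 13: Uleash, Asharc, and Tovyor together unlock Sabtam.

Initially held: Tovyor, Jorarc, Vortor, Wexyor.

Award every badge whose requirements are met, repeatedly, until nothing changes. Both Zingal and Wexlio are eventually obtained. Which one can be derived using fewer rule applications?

Wexlio

Wexlio: With Vortor and Jorarc, Wexlio is earned (Rule 12). [1 rule application]
Zingal: With Vortor and Jorarc, Wexlio is earned (Rule 12). With Tovyor and Wexlio, Uleash is earned (Rule 1). With Vortor and Uleash, Zingal is earned (Rule 5). [3 rule applications]
Wexlio needs fewer.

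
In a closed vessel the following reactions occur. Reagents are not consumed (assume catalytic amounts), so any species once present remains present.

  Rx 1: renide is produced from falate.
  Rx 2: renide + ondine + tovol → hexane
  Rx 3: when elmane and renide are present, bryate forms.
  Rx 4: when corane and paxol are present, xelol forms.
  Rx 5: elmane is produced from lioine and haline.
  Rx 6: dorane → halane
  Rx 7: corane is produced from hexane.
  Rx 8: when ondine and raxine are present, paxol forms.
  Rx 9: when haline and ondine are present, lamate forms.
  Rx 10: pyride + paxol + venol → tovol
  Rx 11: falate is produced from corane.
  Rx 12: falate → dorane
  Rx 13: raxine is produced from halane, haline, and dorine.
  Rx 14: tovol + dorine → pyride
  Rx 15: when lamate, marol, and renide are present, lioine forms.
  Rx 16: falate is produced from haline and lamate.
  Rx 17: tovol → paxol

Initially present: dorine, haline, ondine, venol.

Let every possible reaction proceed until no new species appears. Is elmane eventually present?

No

elmane would need lioine and haline (Rx 5), but lioine never forms.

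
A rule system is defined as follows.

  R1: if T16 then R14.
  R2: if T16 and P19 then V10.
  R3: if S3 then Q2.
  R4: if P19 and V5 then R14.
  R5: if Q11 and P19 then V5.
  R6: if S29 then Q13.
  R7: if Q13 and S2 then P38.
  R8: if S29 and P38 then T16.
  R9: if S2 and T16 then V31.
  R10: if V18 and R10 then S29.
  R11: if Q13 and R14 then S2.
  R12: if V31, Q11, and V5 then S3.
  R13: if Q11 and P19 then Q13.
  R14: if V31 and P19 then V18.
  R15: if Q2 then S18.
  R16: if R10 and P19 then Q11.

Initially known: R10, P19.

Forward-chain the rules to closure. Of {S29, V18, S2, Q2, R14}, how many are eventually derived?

2

From R10 and P19, R16 gives Q11.
Q11 and P19 hold, so V5 follows (R5).
Q11 and P19 hold, so Q13 follows (R13).
From P19 and V5, R4 gives R14.
Q13 and R14 hold, so S2 follows (R11).
S29 would need V18 and R10 (R10), but V18 is never established.
V18 would need V31 and P19 (R14), but V31 is never established.
S2: reached.
Q2 would need S3 (R3), but S3 is never established.
R14: reached.
Reached: S2 and R14 — 2 of the 5.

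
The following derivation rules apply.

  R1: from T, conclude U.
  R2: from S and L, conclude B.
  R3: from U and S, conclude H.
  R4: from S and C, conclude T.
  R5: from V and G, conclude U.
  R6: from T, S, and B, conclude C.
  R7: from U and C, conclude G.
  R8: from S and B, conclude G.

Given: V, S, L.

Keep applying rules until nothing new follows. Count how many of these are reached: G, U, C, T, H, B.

4

From S and L, R2 gives B.
From S and B, R8 gives G.
V and G hold, so U follows (R5).
From U and S, R3 gives H.
G: reached.
U: reached.
C would need T, S, and B (R6), but T is never established.
T would need S and C (R4), but C is never established.
H: reached.
B: reached.
Reached: G, U, H, and B — 4 of the 6.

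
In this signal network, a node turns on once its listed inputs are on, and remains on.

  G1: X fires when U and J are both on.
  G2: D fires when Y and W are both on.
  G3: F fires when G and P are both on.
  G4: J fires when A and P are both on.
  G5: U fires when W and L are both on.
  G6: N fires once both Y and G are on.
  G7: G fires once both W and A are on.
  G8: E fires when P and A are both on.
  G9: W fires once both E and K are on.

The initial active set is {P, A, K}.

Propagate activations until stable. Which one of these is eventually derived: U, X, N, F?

P and A are on, so E fires (G8).
E and K are on, so W fires (G9).
W and A are on, so G fires (G7).
G and P are on, so F fires (G3).
N would need Y and G (G6), but Y never turns on. U would need W and L (G5), but L never turns on. X would need U and J (G1), but U never turns on.

F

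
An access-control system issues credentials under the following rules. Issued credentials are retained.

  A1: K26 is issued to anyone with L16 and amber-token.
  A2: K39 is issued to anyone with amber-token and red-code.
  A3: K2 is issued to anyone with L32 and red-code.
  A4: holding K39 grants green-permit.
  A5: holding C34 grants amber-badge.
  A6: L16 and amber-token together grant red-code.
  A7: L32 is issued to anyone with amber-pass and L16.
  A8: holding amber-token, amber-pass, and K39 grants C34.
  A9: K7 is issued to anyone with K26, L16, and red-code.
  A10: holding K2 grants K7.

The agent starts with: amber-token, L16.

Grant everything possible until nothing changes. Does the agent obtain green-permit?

Holding L16 and amber-token grants red-code (A6).
Holding amber-token and red-code grants K39 (A2).
Holding K39 grants green-permit (A4).

Yes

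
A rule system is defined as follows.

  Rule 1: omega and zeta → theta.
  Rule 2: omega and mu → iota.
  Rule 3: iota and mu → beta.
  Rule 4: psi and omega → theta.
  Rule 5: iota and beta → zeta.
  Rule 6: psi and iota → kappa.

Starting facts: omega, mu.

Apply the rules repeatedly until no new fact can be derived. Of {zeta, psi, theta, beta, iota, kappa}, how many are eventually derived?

omega and mu hold, so iota follows (Rule 2).
iota and mu hold, so beta follows (Rule 3).
iota and beta hold, so zeta follows (Rule 5).
omega and zeta hold, so theta follows (Rule 1).
zeta: reached.
No rule produces psi, and it is not given.
theta: reached.
beta: reached.
iota: reached.
kappa would need psi and iota (Rule 6), but psi is never established.
Reached: zeta, theta, beta, and iota — 4 of the 6.

4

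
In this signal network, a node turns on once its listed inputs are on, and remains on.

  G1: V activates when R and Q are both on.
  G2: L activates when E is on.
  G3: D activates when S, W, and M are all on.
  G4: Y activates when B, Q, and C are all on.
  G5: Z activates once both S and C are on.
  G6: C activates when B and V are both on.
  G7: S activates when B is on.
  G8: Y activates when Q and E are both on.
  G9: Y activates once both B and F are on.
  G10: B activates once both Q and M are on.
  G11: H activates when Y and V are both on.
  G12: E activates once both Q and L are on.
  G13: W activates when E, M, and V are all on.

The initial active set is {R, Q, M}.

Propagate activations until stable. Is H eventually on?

R and Q are on, so V activates (G1).
Q and M are on, so B activates (G10).
G6: B and V on → C on.
B, Q, and C are on, so Y activates (G4).
Y and V are on, so H activates (G11).

Yes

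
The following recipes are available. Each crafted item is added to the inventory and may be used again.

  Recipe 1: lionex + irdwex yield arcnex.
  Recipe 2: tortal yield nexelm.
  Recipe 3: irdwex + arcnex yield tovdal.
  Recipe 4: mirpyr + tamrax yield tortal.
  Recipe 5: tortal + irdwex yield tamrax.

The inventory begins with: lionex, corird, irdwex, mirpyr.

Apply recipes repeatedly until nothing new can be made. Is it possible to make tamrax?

tamrax would need tortal and irdwex (Recipe 5), but tortal is never obtained.

No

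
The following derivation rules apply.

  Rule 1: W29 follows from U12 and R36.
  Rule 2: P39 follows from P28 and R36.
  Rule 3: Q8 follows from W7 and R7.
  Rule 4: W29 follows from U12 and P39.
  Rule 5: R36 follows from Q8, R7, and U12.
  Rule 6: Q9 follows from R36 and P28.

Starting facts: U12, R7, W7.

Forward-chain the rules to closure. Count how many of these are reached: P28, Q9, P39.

0

No rule produces P28, and it is not given.
Q9 would need R36 and P28 (Rule 6), but P28 is never established.
P39 would need P28 and R36 (Rule 2), but P28 is never established.
None of the 3 are reached.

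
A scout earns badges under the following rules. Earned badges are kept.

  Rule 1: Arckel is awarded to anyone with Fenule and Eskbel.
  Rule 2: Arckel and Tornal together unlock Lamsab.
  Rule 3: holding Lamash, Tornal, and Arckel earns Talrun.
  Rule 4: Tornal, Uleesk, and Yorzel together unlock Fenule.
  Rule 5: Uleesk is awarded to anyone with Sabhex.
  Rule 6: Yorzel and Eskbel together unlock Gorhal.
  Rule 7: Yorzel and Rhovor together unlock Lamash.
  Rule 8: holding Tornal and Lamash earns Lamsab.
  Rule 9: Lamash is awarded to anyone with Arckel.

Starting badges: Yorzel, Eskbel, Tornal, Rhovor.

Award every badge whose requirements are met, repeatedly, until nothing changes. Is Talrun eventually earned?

No

Talrun would need Lamash, Tornal, and Arckel (Rule 3), but Arckel is never earned.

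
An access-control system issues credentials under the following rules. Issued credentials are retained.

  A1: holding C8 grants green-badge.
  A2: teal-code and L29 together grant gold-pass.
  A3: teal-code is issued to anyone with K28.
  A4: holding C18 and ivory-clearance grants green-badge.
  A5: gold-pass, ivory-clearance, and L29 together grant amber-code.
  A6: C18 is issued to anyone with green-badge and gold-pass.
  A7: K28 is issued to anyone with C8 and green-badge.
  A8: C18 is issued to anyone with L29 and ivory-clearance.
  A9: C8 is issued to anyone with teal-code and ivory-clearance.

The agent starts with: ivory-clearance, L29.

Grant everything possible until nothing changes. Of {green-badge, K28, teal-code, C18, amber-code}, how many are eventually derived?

Holding L29 and ivory-clearance grants C18 (A8).
Holding C18 and ivory-clearance grants green-badge (A4).
green-badge: reached.
K28 would need C8 and green-badge (A7), but C8 is never granted.
teal-code would need K28 (A3), but K28 is never granted.
C18: reached.
amber-code would need gold-pass, ivory-clearance, and L29 (A5), but gold-pass is never granted.
Reached: green-badge and C18 — 2 of the 5.

2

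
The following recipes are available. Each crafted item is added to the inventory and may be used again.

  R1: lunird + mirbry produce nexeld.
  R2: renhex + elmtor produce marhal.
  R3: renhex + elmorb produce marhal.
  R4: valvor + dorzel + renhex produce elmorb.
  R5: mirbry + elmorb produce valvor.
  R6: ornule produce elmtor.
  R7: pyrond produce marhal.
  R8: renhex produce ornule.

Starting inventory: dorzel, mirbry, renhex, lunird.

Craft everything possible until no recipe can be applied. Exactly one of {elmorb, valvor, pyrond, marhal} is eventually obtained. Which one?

renhex → ornule (R8).
Using R6, ornule makes elmtor.
Using R2, renhex and elmtor make marhal.
valvor would need mirbry and elmorb (R5), but elmorb is never obtained. elmorb would need valvor, dorzel, and renhex (R4), but valvor is never obtained. No rule produces pyrond, and it is not given.

marhal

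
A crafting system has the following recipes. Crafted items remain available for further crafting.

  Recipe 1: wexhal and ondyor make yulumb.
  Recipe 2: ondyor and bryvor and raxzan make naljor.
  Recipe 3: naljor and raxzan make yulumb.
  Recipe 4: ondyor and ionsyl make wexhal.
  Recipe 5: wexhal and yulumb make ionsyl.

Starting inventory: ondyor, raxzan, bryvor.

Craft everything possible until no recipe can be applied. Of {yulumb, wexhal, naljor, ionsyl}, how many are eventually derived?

ondyor and bryvor and raxzan → naljor (Recipe 2).
Using Recipe 3, naljor and raxzan make yulumb.
yulumb: reached.
wexhal would need ondyor and ionsyl (Recipe 4), but ionsyl is never obtained.
naljor: reached.
ionsyl would need wexhal and yulumb (Recipe 5), but wexhal is never obtained.
Reached: yulumb and naljor — 2 of the 4.

2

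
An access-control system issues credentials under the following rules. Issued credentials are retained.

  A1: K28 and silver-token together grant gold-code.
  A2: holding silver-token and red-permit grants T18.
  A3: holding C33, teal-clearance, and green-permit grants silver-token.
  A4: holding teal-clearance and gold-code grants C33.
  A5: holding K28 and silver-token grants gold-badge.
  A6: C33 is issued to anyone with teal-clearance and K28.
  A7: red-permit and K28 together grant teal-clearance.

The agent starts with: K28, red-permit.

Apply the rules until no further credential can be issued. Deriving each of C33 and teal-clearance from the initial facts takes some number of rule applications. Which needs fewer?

teal-clearance: Holding red-permit and K28 grants teal-clearance (A7). [1 rule application]
C33: Holding red-permit and K28 grants teal-clearance (A7). Holding teal-clearance and K28 grants C33 (A6). [2 rule applications]
teal-clearance needs fewer.

teal-clearance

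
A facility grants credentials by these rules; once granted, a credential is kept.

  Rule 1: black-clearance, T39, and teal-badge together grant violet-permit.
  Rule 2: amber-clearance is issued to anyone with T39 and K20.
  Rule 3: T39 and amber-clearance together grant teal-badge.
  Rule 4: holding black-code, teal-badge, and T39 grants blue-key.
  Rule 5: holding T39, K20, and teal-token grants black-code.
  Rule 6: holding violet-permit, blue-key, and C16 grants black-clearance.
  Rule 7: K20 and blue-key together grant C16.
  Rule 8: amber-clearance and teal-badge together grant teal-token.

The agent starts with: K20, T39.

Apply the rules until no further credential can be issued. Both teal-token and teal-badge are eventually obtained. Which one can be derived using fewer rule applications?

teal-badge

teal-badge: Holding T39 and K20 grants amber-clearance (Rule 2). Holding T39 and amber-clearance grants teal-badge (Rule 3). [2 rule applications]
teal-token: Holding T39 and K20 grants amber-clearance (Rule 2). Holding T39 and amber-clearance grants teal-badge (Rule 3). Holding amber-clearance and teal-badge grants teal-token (Rule 8). [3 rule applications]
teal-badge needs fewer.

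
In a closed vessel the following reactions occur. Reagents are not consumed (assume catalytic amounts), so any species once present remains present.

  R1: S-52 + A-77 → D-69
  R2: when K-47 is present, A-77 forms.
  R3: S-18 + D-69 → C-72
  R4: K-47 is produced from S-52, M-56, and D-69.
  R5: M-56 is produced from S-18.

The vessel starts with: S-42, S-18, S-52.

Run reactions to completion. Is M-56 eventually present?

S-18 present → M-56 forms (R5).

Yes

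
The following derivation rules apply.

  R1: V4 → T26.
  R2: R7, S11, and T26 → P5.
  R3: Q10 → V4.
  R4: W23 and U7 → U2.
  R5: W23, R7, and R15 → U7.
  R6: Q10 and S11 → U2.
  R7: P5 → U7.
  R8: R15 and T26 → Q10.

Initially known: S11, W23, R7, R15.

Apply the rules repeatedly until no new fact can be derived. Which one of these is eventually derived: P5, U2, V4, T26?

U2

W23, R7, and R15 hold, so U7 follows (R5).
W23 and U7 hold, so U2 follows (R4).
V4 would need Q10 (R3), but Q10 is never established. T26 would need V4 (R1), but V4 is never established. P5 would need R7, S11, and T26 (R2), but T26 is never established.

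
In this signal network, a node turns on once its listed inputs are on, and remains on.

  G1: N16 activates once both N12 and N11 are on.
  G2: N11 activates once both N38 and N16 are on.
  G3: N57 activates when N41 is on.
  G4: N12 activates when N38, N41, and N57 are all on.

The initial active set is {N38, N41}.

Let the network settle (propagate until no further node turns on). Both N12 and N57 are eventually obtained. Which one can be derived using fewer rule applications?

N57

N57: G3: N41 on → N57 on. [1 rule application]
N12: N41 is on, so N57 activates (G3). N38, N41, and N57 are on, so N12 activates (G4). [2 rule applications]
N57 needs fewer.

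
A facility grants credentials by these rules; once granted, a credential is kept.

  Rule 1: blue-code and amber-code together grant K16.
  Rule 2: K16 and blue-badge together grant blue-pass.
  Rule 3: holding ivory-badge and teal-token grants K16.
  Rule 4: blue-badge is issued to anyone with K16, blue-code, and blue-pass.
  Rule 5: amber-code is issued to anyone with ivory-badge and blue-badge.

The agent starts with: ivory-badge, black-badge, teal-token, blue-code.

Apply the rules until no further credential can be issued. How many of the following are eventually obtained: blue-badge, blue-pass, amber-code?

blue-badge would need K16, blue-code, and blue-pass (Rule 4), but blue-pass is never granted.
blue-pass would need K16 and blue-badge (Rule 2), but blue-badge is never granted.
amber-code would need ivory-badge and blue-badge (Rule 5), but blue-badge is never granted.
None of the 3 are reached.

0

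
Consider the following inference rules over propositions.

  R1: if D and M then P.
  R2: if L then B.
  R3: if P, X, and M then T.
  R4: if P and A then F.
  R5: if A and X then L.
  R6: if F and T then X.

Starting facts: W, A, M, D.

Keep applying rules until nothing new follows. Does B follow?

No

B would need L (R2), but L is never established.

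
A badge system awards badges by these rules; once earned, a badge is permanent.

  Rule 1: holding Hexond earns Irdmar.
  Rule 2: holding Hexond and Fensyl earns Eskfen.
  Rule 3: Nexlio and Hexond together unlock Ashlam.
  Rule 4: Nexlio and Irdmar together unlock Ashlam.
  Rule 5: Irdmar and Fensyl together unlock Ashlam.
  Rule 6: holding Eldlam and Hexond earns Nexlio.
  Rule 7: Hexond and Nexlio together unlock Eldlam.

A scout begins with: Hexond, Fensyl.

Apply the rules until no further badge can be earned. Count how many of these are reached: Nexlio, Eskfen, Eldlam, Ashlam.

2

With Hexond and Fensyl, Eskfen is earned (Rule 2).
With Hexond, Irdmar is earned (Rule 1).
With Irdmar and Fensyl, Ashlam is earned (Rule 5).
Nexlio would need Eldlam and Hexond (Rule 6), but Eldlam is never earned.
Eskfen: reached.
Eldlam would need Hexond and Nexlio (Rule 7), but Nexlio is never earned.
Ashlam: reached.
Reached: Eskfen and Ashlam — 2 of the 4.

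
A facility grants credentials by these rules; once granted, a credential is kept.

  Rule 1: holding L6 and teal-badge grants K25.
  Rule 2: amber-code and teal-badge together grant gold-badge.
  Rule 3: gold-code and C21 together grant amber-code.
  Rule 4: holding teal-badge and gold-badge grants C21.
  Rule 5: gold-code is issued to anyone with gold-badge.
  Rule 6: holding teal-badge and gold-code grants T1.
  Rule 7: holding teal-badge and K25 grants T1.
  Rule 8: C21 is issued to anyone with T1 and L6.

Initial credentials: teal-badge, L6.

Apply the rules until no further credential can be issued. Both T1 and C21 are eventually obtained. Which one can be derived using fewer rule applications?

T1

T1: Holding L6 and teal-badge grants K25 (Rule 1). Holding teal-badge and K25 grants T1 (Rule 7). [2 rule applications]
C21: Holding L6 and teal-badge grants K25 (Rule 1). Holding teal-badge and K25 grants T1 (Rule 7). Holding T1 and L6 grants C21 (Rule 8). [3 rule applications]
T1 needs fewer.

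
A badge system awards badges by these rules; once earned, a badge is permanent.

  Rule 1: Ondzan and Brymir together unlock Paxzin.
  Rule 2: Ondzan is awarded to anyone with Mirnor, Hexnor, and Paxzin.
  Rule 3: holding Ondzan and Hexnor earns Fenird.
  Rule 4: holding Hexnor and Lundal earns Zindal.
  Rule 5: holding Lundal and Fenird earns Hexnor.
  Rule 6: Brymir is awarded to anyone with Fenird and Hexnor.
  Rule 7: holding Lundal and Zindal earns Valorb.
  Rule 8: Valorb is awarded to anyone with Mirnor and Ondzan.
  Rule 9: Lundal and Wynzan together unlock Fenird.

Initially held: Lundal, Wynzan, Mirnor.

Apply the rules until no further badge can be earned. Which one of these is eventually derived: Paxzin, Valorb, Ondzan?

Valorb

With Lundal and Wynzan, Fenird is earned (Rule 9).
With Lundal and Fenird, Hexnor is earned (Rule 5).
With Hexnor and Lundal, Zindal is earned (Rule 4).
With Lundal and Zindal, Valorb is earned (Rule 7).
Paxzin would need Ondzan and Brymir (Rule 1), but Ondzan is never earned. Ondzan would need Mirnor, Hexnor, and Paxzin (Rule 2), but Paxzin is never earned.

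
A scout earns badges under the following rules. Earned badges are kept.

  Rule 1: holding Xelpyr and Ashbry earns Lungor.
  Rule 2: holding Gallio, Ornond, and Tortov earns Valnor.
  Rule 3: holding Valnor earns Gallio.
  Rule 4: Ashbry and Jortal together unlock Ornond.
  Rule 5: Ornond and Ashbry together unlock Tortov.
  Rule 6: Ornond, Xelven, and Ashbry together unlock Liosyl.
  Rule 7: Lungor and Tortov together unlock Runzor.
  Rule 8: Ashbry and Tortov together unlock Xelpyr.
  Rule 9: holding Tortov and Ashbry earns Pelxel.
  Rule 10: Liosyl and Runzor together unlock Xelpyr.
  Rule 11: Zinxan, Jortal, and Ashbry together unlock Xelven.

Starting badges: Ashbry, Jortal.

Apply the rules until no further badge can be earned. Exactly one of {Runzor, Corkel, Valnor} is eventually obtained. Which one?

With Ashbry and Jortal, Ornond is earned (Rule 4).
With Ornond and Ashbry, Tortov is earned (Rule 5).
With Ashbry and Tortov, Xelpyr is earned (Rule 8).
With Xelpyr and Ashbry, Lungor is earned (Rule 1).
With Lungor and Tortov, Runzor is earned (Rule 7).
Valnor would need Gallio, Ornond, and Tortov (Rule 2), but Gallio is never earned. No rule produces Corkel, and it is not given.

Runzor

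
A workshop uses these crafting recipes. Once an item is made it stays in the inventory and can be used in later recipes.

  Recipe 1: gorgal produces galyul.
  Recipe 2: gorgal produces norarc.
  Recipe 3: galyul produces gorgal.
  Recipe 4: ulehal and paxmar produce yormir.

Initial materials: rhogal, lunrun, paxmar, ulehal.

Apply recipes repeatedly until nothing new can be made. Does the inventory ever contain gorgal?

gorgal would need galyul (Recipe 3), but galyul is never obtained.

No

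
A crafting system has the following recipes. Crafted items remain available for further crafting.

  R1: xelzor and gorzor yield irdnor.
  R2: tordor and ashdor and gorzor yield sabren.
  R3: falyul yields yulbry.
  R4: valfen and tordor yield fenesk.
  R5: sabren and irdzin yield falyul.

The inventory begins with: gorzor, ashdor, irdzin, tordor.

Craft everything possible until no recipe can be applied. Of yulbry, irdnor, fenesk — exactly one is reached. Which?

tordor and ashdor and gorzor → sabren (R2).
Using R5, sabren and irdzin make falyul.
Using R3, falyul makes yulbry.
irdnor would need xelzor and gorzor (R1), but xelzor is never obtained. fenesk would need valfen and tordor (R4), but valfen is never obtained.

yulbry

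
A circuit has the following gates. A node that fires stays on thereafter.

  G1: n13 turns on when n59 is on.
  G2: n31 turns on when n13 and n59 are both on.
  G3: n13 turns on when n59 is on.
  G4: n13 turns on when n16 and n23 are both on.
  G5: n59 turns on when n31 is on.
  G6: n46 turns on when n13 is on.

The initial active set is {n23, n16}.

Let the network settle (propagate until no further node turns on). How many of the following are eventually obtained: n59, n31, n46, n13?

n16 and n23 are on, so n13 turns on (G4).
n13 is on, so n46 turns on (G6).
n59 would need n31 (G5), but n31 never turns on.
n31 would need n13 and n59 (G2), but n59 never turns on.
n46: reached.
n13: reached.
Reached: n46 and n13 — 2 of the 4.

2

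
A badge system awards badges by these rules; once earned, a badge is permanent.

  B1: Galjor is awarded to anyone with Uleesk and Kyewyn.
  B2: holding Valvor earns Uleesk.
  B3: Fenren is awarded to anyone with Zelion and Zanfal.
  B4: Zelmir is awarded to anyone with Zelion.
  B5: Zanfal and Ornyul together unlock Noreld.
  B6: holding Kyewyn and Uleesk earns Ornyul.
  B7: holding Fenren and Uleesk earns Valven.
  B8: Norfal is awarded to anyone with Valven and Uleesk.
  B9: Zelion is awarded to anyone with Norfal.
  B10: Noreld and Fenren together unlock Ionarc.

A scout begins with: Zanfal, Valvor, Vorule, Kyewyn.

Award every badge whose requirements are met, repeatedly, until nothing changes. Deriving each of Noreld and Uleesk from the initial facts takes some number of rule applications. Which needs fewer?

Uleesk

Uleesk: With Valvor, Uleesk is earned (B2). [1 rule application]
Noreld: With Valvor, Uleesk is earned (B2). With Kyewyn and Uleesk, Ornyul is earned (B6). With Zanfal and Ornyul, Noreld is earned (B5). [3 rule applications]
Uleesk needs fewer.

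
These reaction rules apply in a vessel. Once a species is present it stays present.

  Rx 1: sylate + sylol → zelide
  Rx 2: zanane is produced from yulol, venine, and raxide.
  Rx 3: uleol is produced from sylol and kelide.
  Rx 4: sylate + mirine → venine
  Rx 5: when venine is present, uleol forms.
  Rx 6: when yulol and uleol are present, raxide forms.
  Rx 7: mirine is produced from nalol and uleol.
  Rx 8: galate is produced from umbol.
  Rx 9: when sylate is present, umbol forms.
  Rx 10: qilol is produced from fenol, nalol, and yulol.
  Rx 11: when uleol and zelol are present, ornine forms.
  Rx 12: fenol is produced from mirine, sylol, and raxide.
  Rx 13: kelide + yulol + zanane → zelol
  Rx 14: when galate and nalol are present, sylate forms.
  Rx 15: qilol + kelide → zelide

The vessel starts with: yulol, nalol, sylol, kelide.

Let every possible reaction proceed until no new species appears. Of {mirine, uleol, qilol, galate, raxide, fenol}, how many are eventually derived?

5

sylol and kelide present → uleol forms (Rx 3).
yulol and uleol present → raxide forms (Rx 6).
nalol and uleol present → mirine forms (Rx 7).
mirine, sylol, and raxide present → fenol forms (Rx 12).
fenol, nalol, and yulol present → qilol forms (Rx 10).
mirine: reached.
uleol: reached.
qilol: reached.
galate would need umbol (Rx 8), but umbol never forms.
raxide: reached.
fenol: reached.
Reached: mirine, uleol, qilol, raxide, and fenol — 5 of the 6.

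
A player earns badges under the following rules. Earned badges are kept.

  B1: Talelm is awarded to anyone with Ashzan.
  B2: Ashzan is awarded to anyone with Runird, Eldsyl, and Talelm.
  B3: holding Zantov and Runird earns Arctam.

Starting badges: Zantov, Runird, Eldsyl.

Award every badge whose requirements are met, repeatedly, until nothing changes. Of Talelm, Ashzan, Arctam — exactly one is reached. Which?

Arctam

With Zantov and Runird, Arctam is earned (B3).
Talelm would need Ashzan (B1), but Ashzan is never earned. Ashzan would need Runird, Eldsyl, and Talelm (B2), but Talelm is never earned.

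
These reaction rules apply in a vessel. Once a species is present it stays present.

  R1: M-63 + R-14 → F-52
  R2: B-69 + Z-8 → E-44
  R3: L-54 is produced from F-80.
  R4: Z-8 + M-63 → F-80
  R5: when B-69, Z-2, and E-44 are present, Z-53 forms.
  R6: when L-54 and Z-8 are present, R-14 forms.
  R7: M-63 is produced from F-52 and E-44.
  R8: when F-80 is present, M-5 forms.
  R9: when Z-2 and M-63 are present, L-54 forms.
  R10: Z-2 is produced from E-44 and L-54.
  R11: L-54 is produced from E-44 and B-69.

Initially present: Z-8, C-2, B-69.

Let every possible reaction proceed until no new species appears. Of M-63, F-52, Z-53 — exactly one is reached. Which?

Z-53

B-69 and Z-8 present → E-44 forms (R2).
E-44 and B-69 present → L-54 forms (R11).
E-44 and L-54 present → Z-2 forms (R10).
B-69, Z-2, and E-44 present → Z-53 forms (R5).
M-63 would need F-52 and E-44 (R7), but F-52 never forms. F-52 would need M-63 and R-14 (R1), but M-63 never forms.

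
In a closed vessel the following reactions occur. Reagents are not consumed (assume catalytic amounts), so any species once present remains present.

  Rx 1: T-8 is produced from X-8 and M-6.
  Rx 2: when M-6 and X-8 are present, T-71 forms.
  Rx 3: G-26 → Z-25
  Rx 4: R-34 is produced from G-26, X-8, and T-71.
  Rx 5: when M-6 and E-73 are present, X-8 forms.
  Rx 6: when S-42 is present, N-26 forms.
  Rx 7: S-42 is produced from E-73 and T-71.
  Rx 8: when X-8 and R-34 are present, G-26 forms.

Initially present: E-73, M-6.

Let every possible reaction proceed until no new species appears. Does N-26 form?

M-6 and E-73 present → X-8 forms (Rx 5).
M-6 and X-8 present → T-71 forms (Rx 2).
E-73 and T-71 present → S-42 forms (Rx 7).
S-42 present → N-26 forms (Rx 6).

Yes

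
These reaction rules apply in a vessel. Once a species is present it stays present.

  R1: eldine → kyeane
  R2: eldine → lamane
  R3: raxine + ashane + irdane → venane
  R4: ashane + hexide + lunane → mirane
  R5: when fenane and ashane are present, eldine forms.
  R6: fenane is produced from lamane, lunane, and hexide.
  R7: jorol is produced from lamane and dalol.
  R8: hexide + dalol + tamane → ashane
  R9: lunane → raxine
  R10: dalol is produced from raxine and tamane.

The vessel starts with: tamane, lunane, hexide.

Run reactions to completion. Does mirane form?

lunane present → raxine forms (R9).
raxine and tamane present → dalol forms (R10).
hexide, dalol, and tamane present → ashane forms (R8).
ashane, hexide, and lunane present → mirane forms (R4).

Yes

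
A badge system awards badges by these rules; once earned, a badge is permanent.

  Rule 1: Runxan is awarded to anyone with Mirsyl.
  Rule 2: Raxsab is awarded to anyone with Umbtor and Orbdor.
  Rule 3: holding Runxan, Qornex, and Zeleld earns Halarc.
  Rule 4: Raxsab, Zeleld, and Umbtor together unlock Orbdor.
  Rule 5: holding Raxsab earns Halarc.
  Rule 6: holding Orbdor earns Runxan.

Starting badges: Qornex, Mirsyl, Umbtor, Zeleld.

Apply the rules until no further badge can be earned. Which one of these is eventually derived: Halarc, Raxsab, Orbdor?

Halarc

With Mirsyl, Runxan is earned (Rule 1).
With Runxan, Qornex, and Zeleld, Halarc is earned (Rule 3).
Raxsab would need Umbtor and Orbdor (Rule 2), but Orbdor is never earned. Orbdor would need Raxsab, Zeleld, and Umbtor (Rule 4), but Raxsab is never earned.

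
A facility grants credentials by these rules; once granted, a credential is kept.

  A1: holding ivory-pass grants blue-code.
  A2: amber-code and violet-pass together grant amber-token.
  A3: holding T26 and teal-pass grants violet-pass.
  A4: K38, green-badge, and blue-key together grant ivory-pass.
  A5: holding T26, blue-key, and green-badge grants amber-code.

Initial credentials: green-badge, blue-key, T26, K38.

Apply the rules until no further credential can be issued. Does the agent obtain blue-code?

Holding K38, green-badge, and blue-key grants ivory-pass (A4).
Holding ivory-pass grants blue-code (A1).

Yes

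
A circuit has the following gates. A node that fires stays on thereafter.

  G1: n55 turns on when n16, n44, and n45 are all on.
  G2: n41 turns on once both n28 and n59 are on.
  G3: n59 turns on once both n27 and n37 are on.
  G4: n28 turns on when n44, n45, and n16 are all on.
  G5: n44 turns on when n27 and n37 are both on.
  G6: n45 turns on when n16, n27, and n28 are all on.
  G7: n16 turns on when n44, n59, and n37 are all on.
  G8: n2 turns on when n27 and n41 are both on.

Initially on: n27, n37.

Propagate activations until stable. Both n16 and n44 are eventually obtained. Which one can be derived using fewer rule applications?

n44: n27 and n37 are on, so n44 turns on (G5). [1 rule application]
n16: n27 and n37 are on, so n59 turns on (G3). G5: n27 and n37 on → n44 on. n44, n59, and n37 are on, so n16 turns on (G7). [3 rule applications]
n44 needs fewer.

n44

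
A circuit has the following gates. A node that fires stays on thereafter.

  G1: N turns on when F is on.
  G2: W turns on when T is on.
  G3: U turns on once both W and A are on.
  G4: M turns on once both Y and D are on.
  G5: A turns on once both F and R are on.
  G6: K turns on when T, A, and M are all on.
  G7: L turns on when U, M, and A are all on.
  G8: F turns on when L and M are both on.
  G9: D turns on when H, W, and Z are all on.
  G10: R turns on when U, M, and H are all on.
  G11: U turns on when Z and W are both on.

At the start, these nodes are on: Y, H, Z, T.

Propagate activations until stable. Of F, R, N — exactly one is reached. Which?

G2: T on → W on.
G9: H, W, and Z on → D on.
G11: Z and W on → U on.
Y and D are on, so M turns on (G4).
G10: U, M, and H on → R on.
F would need L and M (G8), but L never turns on. N would need F (G1), but F never turns on.

R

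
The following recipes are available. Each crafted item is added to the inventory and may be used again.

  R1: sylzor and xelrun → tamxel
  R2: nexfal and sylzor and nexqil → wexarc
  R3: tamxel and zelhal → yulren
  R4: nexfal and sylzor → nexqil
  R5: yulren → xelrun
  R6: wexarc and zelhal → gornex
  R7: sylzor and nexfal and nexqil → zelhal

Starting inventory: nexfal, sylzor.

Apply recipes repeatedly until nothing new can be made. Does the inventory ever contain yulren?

No

yulren would need tamxel and zelhal (R3), but tamxel is never obtained.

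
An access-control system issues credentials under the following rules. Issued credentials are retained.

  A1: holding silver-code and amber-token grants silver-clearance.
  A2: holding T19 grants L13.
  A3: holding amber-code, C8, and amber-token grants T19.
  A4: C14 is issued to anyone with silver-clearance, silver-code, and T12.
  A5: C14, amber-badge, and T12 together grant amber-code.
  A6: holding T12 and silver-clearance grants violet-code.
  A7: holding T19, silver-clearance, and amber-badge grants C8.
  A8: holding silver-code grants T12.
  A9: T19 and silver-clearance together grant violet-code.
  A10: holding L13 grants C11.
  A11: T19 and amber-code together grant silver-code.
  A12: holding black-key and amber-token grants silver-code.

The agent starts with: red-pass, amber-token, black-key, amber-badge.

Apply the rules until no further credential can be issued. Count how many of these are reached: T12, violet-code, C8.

Holding black-key and amber-token grants silver-code (A12).
Holding silver-code and amber-token grants silver-clearance (A1).
Holding silver-code grants T12 (A8).
Holding T12 and silver-clearance grants violet-code (A6).
T12: reached.
violet-code: reached.
C8 would need T19, silver-clearance, and amber-badge (A7), but T19 is never granted.
Reached: T12 and violet-code — 2 of the 3.

2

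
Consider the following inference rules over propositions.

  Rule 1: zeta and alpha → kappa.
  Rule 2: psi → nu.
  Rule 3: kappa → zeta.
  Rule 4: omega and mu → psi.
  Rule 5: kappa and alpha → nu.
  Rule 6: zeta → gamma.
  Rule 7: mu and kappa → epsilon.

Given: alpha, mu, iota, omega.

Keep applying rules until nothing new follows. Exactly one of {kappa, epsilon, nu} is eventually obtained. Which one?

From omega and mu, Rule 4 gives psi.
From psi, Rule 2 gives nu.
epsilon would need mu and kappa (Rule 7), but kappa is never established. kappa would need zeta and alpha (Rule 1), but zeta is never established.

nu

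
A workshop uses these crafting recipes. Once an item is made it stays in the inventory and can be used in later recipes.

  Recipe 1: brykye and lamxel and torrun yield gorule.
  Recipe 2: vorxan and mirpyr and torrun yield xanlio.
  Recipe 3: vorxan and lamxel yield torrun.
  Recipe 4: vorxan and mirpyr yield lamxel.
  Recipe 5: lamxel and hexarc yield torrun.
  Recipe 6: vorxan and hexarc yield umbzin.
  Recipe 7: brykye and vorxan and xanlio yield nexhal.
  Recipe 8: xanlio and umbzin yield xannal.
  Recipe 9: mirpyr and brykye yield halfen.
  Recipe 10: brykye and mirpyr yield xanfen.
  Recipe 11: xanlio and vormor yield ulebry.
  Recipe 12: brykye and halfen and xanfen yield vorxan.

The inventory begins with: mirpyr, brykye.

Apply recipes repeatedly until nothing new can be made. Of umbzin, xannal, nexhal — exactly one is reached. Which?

nexhal

brykye and mirpyr → xanfen (Recipe 10).
mirpyr and brykye → halfen (Recipe 9).
brykye and halfen and xanfen → vorxan (Recipe 12).
vorxan and mirpyr → lamxel (Recipe 4).
Using Recipe 3, vorxan and lamxel make torrun.
vorxan and mirpyr and torrun → xanlio (Recipe 2).
Using Recipe 7, brykye, vorxan, and xanlio make nexhal.
xannal would need xanlio and umbzin (Recipe 8), but umbzin is never obtained. umbzin would need vorxan and hexarc (Recipe 6), but hexarc is never obtained.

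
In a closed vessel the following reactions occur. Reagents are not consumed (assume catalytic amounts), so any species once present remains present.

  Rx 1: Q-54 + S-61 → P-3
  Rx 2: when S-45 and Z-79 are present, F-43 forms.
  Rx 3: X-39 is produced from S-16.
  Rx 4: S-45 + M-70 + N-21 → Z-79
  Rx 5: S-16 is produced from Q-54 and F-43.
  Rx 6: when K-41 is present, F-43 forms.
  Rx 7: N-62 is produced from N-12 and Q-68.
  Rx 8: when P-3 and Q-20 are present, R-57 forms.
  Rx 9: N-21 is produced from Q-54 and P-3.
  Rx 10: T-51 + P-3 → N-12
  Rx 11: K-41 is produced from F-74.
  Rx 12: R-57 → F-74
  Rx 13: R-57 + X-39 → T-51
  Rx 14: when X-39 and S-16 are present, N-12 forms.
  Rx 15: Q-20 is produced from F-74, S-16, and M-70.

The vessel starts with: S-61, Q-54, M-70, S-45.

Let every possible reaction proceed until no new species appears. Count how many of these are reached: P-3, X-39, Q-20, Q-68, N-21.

Q-54 and S-61 present → P-3 forms (Rx 1).
Q-54 and P-3 present → N-21 forms (Rx 9).
S-45, M-70, and N-21 present → Z-79 forms (Rx 4).
S-45 and Z-79 present → F-43 forms (Rx 2).
Q-54 and F-43 present → S-16 forms (Rx 5).
S-16 present → X-39 forms (Rx 3).
P-3: reached.
X-39: reached.
Q-20 would need F-74, S-16, and M-70 (Rx 15), but F-74 never forms.
No rule produces Q-68, and it is not given.
N-21: reached.
Reached: P-3, X-39, and N-21 — 3 of the 5.

3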